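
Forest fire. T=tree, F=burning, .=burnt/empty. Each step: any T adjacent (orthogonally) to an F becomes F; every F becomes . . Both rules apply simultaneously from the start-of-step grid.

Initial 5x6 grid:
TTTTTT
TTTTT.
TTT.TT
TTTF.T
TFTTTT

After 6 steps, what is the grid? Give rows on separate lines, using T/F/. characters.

Step 1: 5 trees catch fire, 2 burn out
  TTTTTT
  TTTTT.
  TTT.TT
  TFF..T
  F.FFTT
Step 2: 4 trees catch fire, 5 burn out
  TTTTTT
  TTTTT.
  TFF.TT
  F....T
  ....FT
Step 3: 4 trees catch fire, 4 burn out
  TTTTTT
  TFFTT.
  F...TT
  .....T
  .....F
Step 4: 5 trees catch fire, 4 burn out
  TFFTTT
  F..FT.
  ....TT
  .....F
  ......
Step 5: 4 trees catch fire, 5 burn out
  F..FTT
  ....F.
  ....TF
  ......
  ......
Step 6: 2 trees catch fire, 4 burn out
  ....FT
  ......
  ....F.
  ......
  ......

....FT
......
....F.
......
......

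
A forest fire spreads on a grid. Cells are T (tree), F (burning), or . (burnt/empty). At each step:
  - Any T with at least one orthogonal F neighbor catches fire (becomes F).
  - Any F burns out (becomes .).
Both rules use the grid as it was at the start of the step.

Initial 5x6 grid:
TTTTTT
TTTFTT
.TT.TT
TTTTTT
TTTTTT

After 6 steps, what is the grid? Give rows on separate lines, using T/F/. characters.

Step 1: 3 trees catch fire, 1 burn out
  TTTFTT
  TTF.FT
  .TT.TT
  TTTTTT
  TTTTTT
Step 2: 6 trees catch fire, 3 burn out
  TTF.FT
  TF...F
  .TF.FT
  TTTTTT
  TTTTTT
Step 3: 7 trees catch fire, 6 burn out
  TF...F
  F.....
  .F...F
  TTFTFT
  TTTTTT
Step 4: 6 trees catch fire, 7 burn out
  F.....
  ......
  ......
  TF.F.F
  TTFTFT
Step 5: 4 trees catch fire, 6 burn out
  ......
  ......
  ......
  F.....
  TF.F.F
Step 6: 1 trees catch fire, 4 burn out
  ......
  ......
  ......
  ......
  F.....

......
......
......
......
F.....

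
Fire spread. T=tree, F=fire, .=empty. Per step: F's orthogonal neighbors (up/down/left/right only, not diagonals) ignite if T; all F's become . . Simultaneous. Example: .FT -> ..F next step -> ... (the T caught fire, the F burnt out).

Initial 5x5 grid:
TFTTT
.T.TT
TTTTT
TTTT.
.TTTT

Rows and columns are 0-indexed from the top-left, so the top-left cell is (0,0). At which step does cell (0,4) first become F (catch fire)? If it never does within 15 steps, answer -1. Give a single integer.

Step 1: cell (0,4)='T' (+3 fires, +1 burnt)
Step 2: cell (0,4)='T' (+2 fires, +3 burnt)
Step 3: cell (0,4)='F' (+5 fires, +2 burnt)
  -> target ignites at step 3
Step 4: cell (0,4)='.' (+5 fires, +5 burnt)
Step 5: cell (0,4)='.' (+3 fires, +5 burnt)
Step 6: cell (0,4)='.' (+1 fires, +3 burnt)
Step 7: cell (0,4)='.' (+1 fires, +1 burnt)
Step 8: cell (0,4)='.' (+0 fires, +1 burnt)
  fire out at step 8

3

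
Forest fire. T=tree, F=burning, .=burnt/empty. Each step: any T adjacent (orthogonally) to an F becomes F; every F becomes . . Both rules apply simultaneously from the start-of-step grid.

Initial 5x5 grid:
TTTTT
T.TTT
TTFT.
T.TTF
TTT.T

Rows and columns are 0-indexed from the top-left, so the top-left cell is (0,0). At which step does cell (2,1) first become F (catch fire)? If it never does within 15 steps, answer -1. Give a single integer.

Step 1: cell (2,1)='F' (+6 fires, +2 burnt)
  -> target ignites at step 1
Step 2: cell (2,1)='.' (+4 fires, +6 burnt)
Step 3: cell (2,1)='.' (+6 fires, +4 burnt)
Step 4: cell (2,1)='.' (+3 fires, +6 burnt)
Step 5: cell (2,1)='.' (+0 fires, +3 burnt)
  fire out at step 5

1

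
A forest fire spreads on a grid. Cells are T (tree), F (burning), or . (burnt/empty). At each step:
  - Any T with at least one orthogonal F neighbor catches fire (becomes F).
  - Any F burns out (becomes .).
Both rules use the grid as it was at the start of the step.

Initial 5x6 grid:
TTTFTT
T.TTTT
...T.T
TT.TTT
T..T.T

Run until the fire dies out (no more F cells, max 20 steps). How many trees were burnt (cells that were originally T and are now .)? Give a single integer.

Step 1: +3 fires, +1 burnt (F count now 3)
Step 2: +5 fires, +3 burnt (F count now 5)
Step 3: +3 fires, +5 burnt (F count now 3)
Step 4: +4 fires, +3 burnt (F count now 4)
Step 5: +1 fires, +4 burnt (F count now 1)
Step 6: +1 fires, +1 burnt (F count now 1)
Step 7: +0 fires, +1 burnt (F count now 0)
Fire out after step 7
Initially T: 20, now '.': 27
Total burnt (originally-T cells now '.'): 17

Answer: 17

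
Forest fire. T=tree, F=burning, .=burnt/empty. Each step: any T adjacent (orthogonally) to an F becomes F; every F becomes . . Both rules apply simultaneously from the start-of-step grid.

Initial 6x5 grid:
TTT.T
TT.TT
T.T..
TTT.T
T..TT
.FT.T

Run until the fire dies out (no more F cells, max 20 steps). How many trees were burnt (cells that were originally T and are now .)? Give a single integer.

Answer: 1

Derivation:
Step 1: +1 fires, +1 burnt (F count now 1)
Step 2: +0 fires, +1 burnt (F count now 0)
Fire out after step 2
Initially T: 19, now '.': 12
Total burnt (originally-T cells now '.'): 1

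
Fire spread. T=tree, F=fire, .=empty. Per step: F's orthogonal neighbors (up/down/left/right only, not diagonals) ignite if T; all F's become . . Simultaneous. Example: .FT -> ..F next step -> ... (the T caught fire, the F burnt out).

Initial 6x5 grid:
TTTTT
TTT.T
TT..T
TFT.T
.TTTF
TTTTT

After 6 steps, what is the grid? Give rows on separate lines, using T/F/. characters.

Step 1: 7 trees catch fire, 2 burn out
  TTTTT
  TTT.T
  TF..T
  F.F.F
  .FTF.
  TTTTF
Step 2: 6 trees catch fire, 7 burn out
  TTTTT
  TFT.T
  F...F
  .....
  ..F..
  TFTF.
Step 3: 6 trees catch fire, 6 burn out
  TFTTT
  F.F.F
  .....
  .....
  .....
  F.F..
Step 4: 3 trees catch fire, 6 burn out
  F.FTF
  .....
  .....
  .....
  .....
  .....
Step 5: 1 trees catch fire, 3 burn out
  ...F.
  .....
  .....
  .....
  .....
  .....
Step 6: 0 trees catch fire, 1 burn out
  .....
  .....
  .....
  .....
  .....
  .....

.....
.....
.....
.....
.....
.....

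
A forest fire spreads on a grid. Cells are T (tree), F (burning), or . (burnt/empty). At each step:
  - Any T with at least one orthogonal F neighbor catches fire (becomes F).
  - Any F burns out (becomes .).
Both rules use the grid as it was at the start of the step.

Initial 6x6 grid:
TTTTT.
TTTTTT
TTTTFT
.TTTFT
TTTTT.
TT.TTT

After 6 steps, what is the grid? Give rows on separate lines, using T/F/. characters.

Step 1: 6 trees catch fire, 2 burn out
  TTTTT.
  TTTTFT
  TTTF.F
  .TTF.F
  TTTTF.
  TT.TTT
Step 2: 7 trees catch fire, 6 burn out
  TTTTF.
  TTTF.F
  TTF...
  .TF...
  TTTF..
  TT.TFT
Step 3: 7 trees catch fire, 7 burn out
  TTTF..
  TTF...
  TF....
  .F....
  TTF...
  TT.F.F
Step 4: 4 trees catch fire, 7 burn out
  TTF...
  TF....
  F.....
  ......
  TF....
  TT....
Step 5: 4 trees catch fire, 4 burn out
  TF....
  F.....
  ......
  ......
  F.....
  TF....
Step 6: 2 trees catch fire, 4 burn out
  F.....
  ......
  ......
  ......
  ......
  F.....

F.....
......
......
......
......
F.....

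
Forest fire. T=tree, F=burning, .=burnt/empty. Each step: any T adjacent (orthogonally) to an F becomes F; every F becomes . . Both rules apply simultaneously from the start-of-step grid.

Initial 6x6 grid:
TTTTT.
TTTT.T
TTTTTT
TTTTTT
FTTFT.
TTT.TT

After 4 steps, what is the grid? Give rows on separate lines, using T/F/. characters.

Step 1: 6 trees catch fire, 2 burn out
  TTTTT.
  TTTT.T
  TTTTTT
  FTTFTT
  .FF.F.
  FTT.TT
Step 2: 8 trees catch fire, 6 burn out
  TTTTT.
  TTTT.T
  FTTFTT
  .FF.FT
  ......
  .FF.FT
Step 3: 7 trees catch fire, 8 burn out
  TTTTT.
  FTTF.T
  .FF.FT
  .....F
  ......
  .....F
Step 4: 5 trees catch fire, 7 burn out
  FTTFT.
  .FF..T
  .....F
  ......
  ......
  ......

FTTFT.
.FF..T
.....F
......
......
......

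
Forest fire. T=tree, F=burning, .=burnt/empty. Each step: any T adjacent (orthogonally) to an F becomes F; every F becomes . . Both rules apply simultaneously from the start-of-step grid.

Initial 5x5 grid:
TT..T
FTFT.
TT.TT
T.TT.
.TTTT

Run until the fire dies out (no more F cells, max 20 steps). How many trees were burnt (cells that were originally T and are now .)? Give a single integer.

Step 1: +4 fires, +2 burnt (F count now 4)
Step 2: +4 fires, +4 burnt (F count now 4)
Step 3: +2 fires, +4 burnt (F count now 2)
Step 4: +2 fires, +2 burnt (F count now 2)
Step 5: +2 fires, +2 burnt (F count now 2)
Step 6: +1 fires, +2 burnt (F count now 1)
Step 7: +0 fires, +1 burnt (F count now 0)
Fire out after step 7
Initially T: 16, now '.': 24
Total burnt (originally-T cells now '.'): 15

Answer: 15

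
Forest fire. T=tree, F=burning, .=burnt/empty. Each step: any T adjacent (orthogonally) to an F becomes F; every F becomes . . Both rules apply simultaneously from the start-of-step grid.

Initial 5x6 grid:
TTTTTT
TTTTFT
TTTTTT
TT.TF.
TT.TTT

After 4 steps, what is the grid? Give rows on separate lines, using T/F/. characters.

Step 1: 6 trees catch fire, 2 burn out
  TTTTFT
  TTTF.F
  TTTTFT
  TT.F..
  TT.TFT
Step 2: 7 trees catch fire, 6 burn out
  TTTF.F
  TTF...
  TTTF.F
  TT....
  TT.F.F
Step 3: 3 trees catch fire, 7 burn out
  TTF...
  TF....
  TTF...
  TT....
  TT....
Step 4: 3 trees catch fire, 3 burn out
  TF....
  F.....
  TF....
  TT....
  TT....

TF....
F.....
TF....
TT....
TT....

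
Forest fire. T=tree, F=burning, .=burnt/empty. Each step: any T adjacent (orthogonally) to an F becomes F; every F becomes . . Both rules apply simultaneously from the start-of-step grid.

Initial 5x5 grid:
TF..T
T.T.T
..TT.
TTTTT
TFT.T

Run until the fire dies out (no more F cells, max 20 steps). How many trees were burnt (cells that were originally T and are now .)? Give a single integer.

Step 1: +4 fires, +2 burnt (F count now 4)
Step 2: +3 fires, +4 burnt (F count now 3)
Step 3: +2 fires, +3 burnt (F count now 2)
Step 4: +3 fires, +2 burnt (F count now 3)
Step 5: +1 fires, +3 burnt (F count now 1)
Step 6: +0 fires, +1 burnt (F count now 0)
Fire out after step 6
Initially T: 15, now '.': 23
Total burnt (originally-T cells now '.'): 13

Answer: 13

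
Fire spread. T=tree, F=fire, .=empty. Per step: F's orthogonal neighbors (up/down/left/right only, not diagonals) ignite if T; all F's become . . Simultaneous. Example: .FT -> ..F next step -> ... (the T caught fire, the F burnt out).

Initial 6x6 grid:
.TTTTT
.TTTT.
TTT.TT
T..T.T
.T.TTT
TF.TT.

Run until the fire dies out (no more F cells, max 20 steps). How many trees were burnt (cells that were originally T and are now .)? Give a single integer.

Step 1: +2 fires, +1 burnt (F count now 2)
Step 2: +0 fires, +2 burnt (F count now 0)
Fire out after step 2
Initially T: 24, now '.': 14
Total burnt (originally-T cells now '.'): 2

Answer: 2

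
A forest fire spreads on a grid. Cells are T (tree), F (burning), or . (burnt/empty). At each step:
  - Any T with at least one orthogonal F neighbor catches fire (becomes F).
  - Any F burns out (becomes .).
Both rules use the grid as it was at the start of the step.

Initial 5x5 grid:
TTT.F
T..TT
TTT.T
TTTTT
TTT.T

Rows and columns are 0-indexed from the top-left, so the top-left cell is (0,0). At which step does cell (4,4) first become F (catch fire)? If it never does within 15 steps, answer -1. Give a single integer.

Step 1: cell (4,4)='T' (+1 fires, +1 burnt)
Step 2: cell (4,4)='T' (+2 fires, +1 burnt)
Step 3: cell (4,4)='T' (+1 fires, +2 burnt)
Step 4: cell (4,4)='F' (+2 fires, +1 burnt)
  -> target ignites at step 4
Step 5: cell (4,4)='.' (+1 fires, +2 burnt)
Step 6: cell (4,4)='.' (+3 fires, +1 burnt)
Step 7: cell (4,4)='.' (+3 fires, +3 burnt)
Step 8: cell (4,4)='.' (+2 fires, +3 burnt)
Step 9: cell (4,4)='.' (+1 fires, +2 burnt)
Step 10: cell (4,4)='.' (+1 fires, +1 burnt)
Step 11: cell (4,4)='.' (+1 fires, +1 burnt)
Step 12: cell (4,4)='.' (+1 fires, +1 burnt)
Step 13: cell (4,4)='.' (+0 fires, +1 burnt)
  fire out at step 13

4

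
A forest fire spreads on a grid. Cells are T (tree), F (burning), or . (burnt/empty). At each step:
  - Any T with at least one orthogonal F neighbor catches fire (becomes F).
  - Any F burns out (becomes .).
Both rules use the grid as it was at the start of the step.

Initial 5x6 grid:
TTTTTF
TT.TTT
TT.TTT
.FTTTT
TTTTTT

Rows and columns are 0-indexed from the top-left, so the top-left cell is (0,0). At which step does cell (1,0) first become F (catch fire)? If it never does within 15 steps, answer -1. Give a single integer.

Step 1: cell (1,0)='T' (+5 fires, +2 burnt)
Step 2: cell (1,0)='T' (+8 fires, +5 burnt)
Step 3: cell (1,0)='F' (+9 fires, +8 burnt)
  -> target ignites at step 3
Step 4: cell (1,0)='.' (+3 fires, +9 burnt)
Step 5: cell (1,0)='.' (+0 fires, +3 burnt)
  fire out at step 5

3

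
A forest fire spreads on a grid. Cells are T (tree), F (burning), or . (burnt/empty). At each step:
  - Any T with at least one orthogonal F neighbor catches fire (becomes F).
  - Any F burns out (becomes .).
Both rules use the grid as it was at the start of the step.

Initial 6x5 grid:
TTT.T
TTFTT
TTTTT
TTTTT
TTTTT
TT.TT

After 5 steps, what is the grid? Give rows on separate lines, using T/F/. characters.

Step 1: 4 trees catch fire, 1 burn out
  TTF.T
  TF.FT
  TTFTT
  TTTTT
  TTTTT
  TT.TT
Step 2: 6 trees catch fire, 4 burn out
  TF..T
  F...F
  TF.FT
  TTFTT
  TTTTT
  TT.TT
Step 3: 7 trees catch fire, 6 burn out
  F...F
  .....
  F...F
  TF.FT
  TTFTT
  TT.TT
Step 4: 4 trees catch fire, 7 burn out
  .....
  .....
  .....
  F...F
  TF.FT
  TT.TT
Step 5: 4 trees catch fire, 4 burn out
  .....
  .....
  .....
  .....
  F...F
  TF.FT

.....
.....
.....
.....
F...F
TF.FT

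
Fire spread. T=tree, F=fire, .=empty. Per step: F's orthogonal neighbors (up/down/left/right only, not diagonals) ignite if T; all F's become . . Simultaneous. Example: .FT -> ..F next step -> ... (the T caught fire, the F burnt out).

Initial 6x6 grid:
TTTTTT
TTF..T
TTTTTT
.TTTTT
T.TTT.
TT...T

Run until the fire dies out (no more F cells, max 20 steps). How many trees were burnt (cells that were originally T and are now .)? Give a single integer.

Answer: 23

Derivation:
Step 1: +3 fires, +1 burnt (F count now 3)
Step 2: +6 fires, +3 burnt (F count now 6)
Step 3: +7 fires, +6 burnt (F count now 7)
Step 4: +4 fires, +7 burnt (F count now 4)
Step 5: +3 fires, +4 burnt (F count now 3)
Step 6: +0 fires, +3 burnt (F count now 0)
Fire out after step 6
Initially T: 27, now '.': 32
Total burnt (originally-T cells now '.'): 23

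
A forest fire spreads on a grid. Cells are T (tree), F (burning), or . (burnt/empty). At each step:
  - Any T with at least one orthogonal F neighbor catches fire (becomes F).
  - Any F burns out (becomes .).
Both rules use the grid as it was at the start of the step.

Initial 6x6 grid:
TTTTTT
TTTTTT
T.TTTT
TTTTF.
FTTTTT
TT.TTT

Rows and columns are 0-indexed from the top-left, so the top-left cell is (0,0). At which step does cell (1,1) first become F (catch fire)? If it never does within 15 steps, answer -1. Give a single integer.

Step 1: cell (1,1)='T' (+6 fires, +2 burnt)
Step 2: cell (1,1)='T' (+11 fires, +6 burnt)
Step 3: cell (1,1)='T' (+7 fires, +11 burnt)
Step 4: cell (1,1)='F' (+5 fires, +7 burnt)
  -> target ignites at step 4
Step 5: cell (1,1)='.' (+2 fires, +5 burnt)
Step 6: cell (1,1)='.' (+0 fires, +2 burnt)
  fire out at step 6

4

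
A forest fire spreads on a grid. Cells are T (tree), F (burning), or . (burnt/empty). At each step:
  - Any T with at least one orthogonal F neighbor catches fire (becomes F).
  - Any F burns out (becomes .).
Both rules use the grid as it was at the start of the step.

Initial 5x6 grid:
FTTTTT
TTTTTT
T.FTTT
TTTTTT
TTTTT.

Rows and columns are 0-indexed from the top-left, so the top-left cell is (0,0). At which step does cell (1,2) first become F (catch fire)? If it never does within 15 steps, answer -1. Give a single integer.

Step 1: cell (1,2)='F' (+5 fires, +2 burnt)
  -> target ignites at step 1
Step 2: cell (1,2)='.' (+8 fires, +5 burnt)
Step 3: cell (1,2)='.' (+7 fires, +8 burnt)
Step 4: cell (1,2)='.' (+5 fires, +7 burnt)
Step 5: cell (1,2)='.' (+1 fires, +5 burnt)
Step 6: cell (1,2)='.' (+0 fires, +1 burnt)
  fire out at step 6

1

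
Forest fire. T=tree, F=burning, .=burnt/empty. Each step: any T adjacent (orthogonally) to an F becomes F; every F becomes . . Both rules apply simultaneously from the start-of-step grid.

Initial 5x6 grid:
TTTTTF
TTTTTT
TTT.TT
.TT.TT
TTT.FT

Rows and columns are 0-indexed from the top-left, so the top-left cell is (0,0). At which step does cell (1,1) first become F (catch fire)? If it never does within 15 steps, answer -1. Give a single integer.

Step 1: cell (1,1)='T' (+4 fires, +2 burnt)
Step 2: cell (1,1)='T' (+5 fires, +4 burnt)
Step 3: cell (1,1)='T' (+2 fires, +5 burnt)
Step 4: cell (1,1)='T' (+2 fires, +2 burnt)
Step 5: cell (1,1)='F' (+3 fires, +2 burnt)
  -> target ignites at step 5
Step 6: cell (1,1)='.' (+3 fires, +3 burnt)
Step 7: cell (1,1)='.' (+3 fires, +3 burnt)
Step 8: cell (1,1)='.' (+1 fires, +3 burnt)
Step 9: cell (1,1)='.' (+1 fires, +1 burnt)
Step 10: cell (1,1)='.' (+0 fires, +1 burnt)
  fire out at step 10

5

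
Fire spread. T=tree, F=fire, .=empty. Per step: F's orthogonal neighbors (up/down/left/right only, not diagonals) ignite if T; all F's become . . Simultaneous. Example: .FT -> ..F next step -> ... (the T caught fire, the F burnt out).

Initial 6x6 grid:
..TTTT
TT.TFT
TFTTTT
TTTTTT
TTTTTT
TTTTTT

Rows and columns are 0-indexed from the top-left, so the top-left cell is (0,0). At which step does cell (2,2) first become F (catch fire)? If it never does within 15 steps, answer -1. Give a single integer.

Step 1: cell (2,2)='F' (+8 fires, +2 burnt)
  -> target ignites at step 1
Step 2: cell (2,2)='.' (+9 fires, +8 burnt)
Step 3: cell (2,2)='.' (+7 fires, +9 burnt)
Step 4: cell (2,2)='.' (+5 fires, +7 burnt)
Step 5: cell (2,2)='.' (+2 fires, +5 burnt)
Step 6: cell (2,2)='.' (+0 fires, +2 burnt)
  fire out at step 6

1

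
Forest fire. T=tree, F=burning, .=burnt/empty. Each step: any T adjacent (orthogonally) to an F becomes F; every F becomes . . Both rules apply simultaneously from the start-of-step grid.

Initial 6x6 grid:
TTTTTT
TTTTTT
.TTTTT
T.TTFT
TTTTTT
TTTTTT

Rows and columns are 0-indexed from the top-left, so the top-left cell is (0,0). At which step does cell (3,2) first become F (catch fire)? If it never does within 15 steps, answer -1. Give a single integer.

Step 1: cell (3,2)='T' (+4 fires, +1 burnt)
Step 2: cell (3,2)='F' (+7 fires, +4 burnt)
  -> target ignites at step 2
Step 3: cell (3,2)='.' (+7 fires, +7 burnt)
Step 4: cell (3,2)='.' (+6 fires, +7 burnt)
Step 5: cell (3,2)='.' (+4 fires, +6 burnt)
Step 6: cell (3,2)='.' (+4 fires, +4 burnt)
Step 7: cell (3,2)='.' (+1 fires, +4 burnt)
Step 8: cell (3,2)='.' (+0 fires, +1 burnt)
  fire out at step 8

2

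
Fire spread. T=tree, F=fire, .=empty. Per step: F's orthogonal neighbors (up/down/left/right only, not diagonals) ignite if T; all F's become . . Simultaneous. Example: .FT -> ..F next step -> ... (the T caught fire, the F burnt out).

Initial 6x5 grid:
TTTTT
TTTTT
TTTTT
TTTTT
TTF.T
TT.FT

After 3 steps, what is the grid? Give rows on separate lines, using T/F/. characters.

Step 1: 3 trees catch fire, 2 burn out
  TTTTT
  TTTTT
  TTTTT
  TTFTT
  TF..T
  TT..F
Step 2: 6 trees catch fire, 3 burn out
  TTTTT
  TTTTT
  TTFTT
  TF.FT
  F...F
  TF...
Step 3: 6 trees catch fire, 6 burn out
  TTTTT
  TTFTT
  TF.FT
  F...F
  .....
  F....

TTTTT
TTFTT
TF.FT
F...F
.....
F....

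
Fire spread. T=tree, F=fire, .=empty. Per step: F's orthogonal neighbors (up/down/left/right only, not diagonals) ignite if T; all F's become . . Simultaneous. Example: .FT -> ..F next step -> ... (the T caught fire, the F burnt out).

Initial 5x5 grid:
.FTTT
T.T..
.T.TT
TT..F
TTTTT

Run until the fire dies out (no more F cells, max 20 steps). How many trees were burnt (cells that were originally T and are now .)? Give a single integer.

Answer: 14

Derivation:
Step 1: +3 fires, +2 burnt (F count now 3)
Step 2: +4 fires, +3 burnt (F count now 4)
Step 3: +2 fires, +4 burnt (F count now 2)
Step 4: +1 fires, +2 burnt (F count now 1)
Step 5: +2 fires, +1 burnt (F count now 2)
Step 6: +2 fires, +2 burnt (F count now 2)
Step 7: +0 fires, +2 burnt (F count now 0)
Fire out after step 7
Initially T: 15, now '.': 24
Total burnt (originally-T cells now '.'): 14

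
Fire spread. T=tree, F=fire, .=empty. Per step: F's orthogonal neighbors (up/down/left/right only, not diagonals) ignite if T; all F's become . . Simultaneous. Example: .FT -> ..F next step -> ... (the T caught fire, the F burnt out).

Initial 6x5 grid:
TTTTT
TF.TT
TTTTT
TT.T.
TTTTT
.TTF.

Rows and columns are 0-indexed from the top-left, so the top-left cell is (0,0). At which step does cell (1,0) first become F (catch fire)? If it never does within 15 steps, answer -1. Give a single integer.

Step 1: cell (1,0)='F' (+5 fires, +2 burnt)
  -> target ignites at step 1
Step 2: cell (1,0)='.' (+9 fires, +5 burnt)
Step 3: cell (1,0)='.' (+4 fires, +9 burnt)
Step 4: cell (1,0)='.' (+4 fires, +4 burnt)
Step 5: cell (1,0)='.' (+1 fires, +4 burnt)
Step 6: cell (1,0)='.' (+0 fires, +1 burnt)
  fire out at step 6

1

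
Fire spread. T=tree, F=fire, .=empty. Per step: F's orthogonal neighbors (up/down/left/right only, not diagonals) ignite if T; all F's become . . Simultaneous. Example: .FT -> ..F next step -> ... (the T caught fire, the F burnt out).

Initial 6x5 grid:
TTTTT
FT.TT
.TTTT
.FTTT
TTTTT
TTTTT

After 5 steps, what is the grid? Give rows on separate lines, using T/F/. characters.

Step 1: 5 trees catch fire, 2 burn out
  FTTTT
  .F.TT
  .FTTT
  ..FTT
  TFTTT
  TTTTT
Step 2: 6 trees catch fire, 5 burn out
  .FTTT
  ...TT
  ..FTT
  ...FT
  F.FTT
  TFTTT
Step 3: 6 trees catch fire, 6 burn out
  ..FTT
  ...TT
  ...FT
  ....F
  ...FT
  F.FTT
Step 4: 5 trees catch fire, 6 burn out
  ...FT
  ...FT
  ....F
  .....
  ....F
  ...FT
Step 5: 3 trees catch fire, 5 burn out
  ....F
  ....F
  .....
  .....
  .....
  ....F

....F
....F
.....
.....
.....
....F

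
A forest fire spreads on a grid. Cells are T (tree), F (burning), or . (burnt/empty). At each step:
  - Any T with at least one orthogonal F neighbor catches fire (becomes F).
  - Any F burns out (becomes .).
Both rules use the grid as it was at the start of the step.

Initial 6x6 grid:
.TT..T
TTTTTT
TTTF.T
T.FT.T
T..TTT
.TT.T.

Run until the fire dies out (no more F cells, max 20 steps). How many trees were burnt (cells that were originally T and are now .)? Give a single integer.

Step 1: +3 fires, +2 burnt (F count now 3)
Step 2: +4 fires, +3 burnt (F count now 4)
Step 3: +5 fires, +4 burnt (F count now 5)
Step 4: +7 fires, +5 burnt (F count now 7)
Step 5: +2 fires, +7 burnt (F count now 2)
Step 6: +0 fires, +2 burnt (F count now 0)
Fire out after step 6
Initially T: 23, now '.': 34
Total burnt (originally-T cells now '.'): 21

Answer: 21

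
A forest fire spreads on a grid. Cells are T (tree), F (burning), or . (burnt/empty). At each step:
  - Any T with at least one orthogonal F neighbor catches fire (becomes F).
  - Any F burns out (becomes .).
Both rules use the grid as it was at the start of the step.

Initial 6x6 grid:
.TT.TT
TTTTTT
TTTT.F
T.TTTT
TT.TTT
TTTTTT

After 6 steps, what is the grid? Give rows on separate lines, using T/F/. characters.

Step 1: 2 trees catch fire, 1 burn out
  .TT.TT
  TTTTTF
  TTTT..
  T.TTTF
  TT.TTT
  TTTTTT
Step 2: 4 trees catch fire, 2 burn out
  .TT.TF
  TTTTF.
  TTTT..
  T.TTF.
  TT.TTF
  TTTTTT
Step 3: 5 trees catch fire, 4 burn out
  .TT.F.
  TTTF..
  TTTT..
  T.TF..
  TT.TF.
  TTTTTF
Step 4: 5 trees catch fire, 5 burn out
  .TT...
  TTF...
  TTTF..
  T.F...
  TT.F..
  TTTTF.
Step 5: 4 trees catch fire, 5 burn out
  .TF...
  TF....
  TTF...
  T.....
  TT....
  TTTF..
Step 6: 4 trees catch fire, 4 burn out
  .F....
  F.....
  TF....
  T.....
  TT....
  TTF...

.F....
F.....
TF....
T.....
TT....
TTF...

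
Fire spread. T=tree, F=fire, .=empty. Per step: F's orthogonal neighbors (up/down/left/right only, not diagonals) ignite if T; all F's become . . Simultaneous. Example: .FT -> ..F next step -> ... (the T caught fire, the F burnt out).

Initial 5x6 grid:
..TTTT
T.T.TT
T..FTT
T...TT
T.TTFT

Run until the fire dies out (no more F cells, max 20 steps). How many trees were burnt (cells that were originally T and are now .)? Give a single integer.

Answer: 14

Derivation:
Step 1: +4 fires, +2 burnt (F count now 4)
Step 2: +4 fires, +4 burnt (F count now 4)
Step 3: +2 fires, +4 burnt (F count now 2)
Step 4: +2 fires, +2 burnt (F count now 2)
Step 5: +1 fires, +2 burnt (F count now 1)
Step 6: +1 fires, +1 burnt (F count now 1)
Step 7: +0 fires, +1 burnt (F count now 0)
Fire out after step 7
Initially T: 18, now '.': 26
Total burnt (originally-T cells now '.'): 14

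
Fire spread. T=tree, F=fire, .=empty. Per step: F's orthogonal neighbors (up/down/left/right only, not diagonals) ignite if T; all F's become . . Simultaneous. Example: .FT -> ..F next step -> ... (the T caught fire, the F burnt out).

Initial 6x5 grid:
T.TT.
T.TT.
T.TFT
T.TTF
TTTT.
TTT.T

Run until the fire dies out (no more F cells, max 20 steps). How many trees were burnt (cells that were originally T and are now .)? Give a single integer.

Answer: 19

Derivation:
Step 1: +4 fires, +2 burnt (F count now 4)
Step 2: +4 fires, +4 burnt (F count now 4)
Step 3: +2 fires, +4 burnt (F count now 2)
Step 4: +2 fires, +2 burnt (F count now 2)
Step 5: +2 fires, +2 burnt (F count now 2)
Step 6: +2 fires, +2 burnt (F count now 2)
Step 7: +1 fires, +2 burnt (F count now 1)
Step 8: +1 fires, +1 burnt (F count now 1)
Step 9: +1 fires, +1 burnt (F count now 1)
Step 10: +0 fires, +1 burnt (F count now 0)
Fire out after step 10
Initially T: 20, now '.': 29
Total burnt (originally-T cells now '.'): 19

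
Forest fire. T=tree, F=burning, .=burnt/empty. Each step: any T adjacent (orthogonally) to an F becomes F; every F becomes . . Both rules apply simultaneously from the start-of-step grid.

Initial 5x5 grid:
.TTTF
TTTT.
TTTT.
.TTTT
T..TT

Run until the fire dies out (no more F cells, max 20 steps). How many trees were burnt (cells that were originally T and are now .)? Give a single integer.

Answer: 17

Derivation:
Step 1: +1 fires, +1 burnt (F count now 1)
Step 2: +2 fires, +1 burnt (F count now 2)
Step 3: +3 fires, +2 burnt (F count now 3)
Step 4: +3 fires, +3 burnt (F count now 3)
Step 5: +5 fires, +3 burnt (F count now 5)
Step 6: +3 fires, +5 burnt (F count now 3)
Step 7: +0 fires, +3 burnt (F count now 0)
Fire out after step 7
Initially T: 18, now '.': 24
Total burnt (originally-T cells now '.'): 17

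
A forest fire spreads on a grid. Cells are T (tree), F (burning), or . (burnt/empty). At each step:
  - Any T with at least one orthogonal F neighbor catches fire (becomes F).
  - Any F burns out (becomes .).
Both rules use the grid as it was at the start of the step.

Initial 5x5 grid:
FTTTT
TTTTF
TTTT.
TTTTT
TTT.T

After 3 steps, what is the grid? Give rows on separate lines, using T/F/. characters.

Step 1: 4 trees catch fire, 2 burn out
  .FTTF
  FTTF.
  TTTT.
  TTTTT
  TTT.T
Step 2: 6 trees catch fire, 4 burn out
  ..FF.
  .FF..
  FTTF.
  TTTTT
  TTT.T
Step 3: 4 trees catch fire, 6 burn out
  .....
  .....
  .FF..
  FTTFT
  TTT.T

.....
.....
.FF..
FTTFT
TTT.T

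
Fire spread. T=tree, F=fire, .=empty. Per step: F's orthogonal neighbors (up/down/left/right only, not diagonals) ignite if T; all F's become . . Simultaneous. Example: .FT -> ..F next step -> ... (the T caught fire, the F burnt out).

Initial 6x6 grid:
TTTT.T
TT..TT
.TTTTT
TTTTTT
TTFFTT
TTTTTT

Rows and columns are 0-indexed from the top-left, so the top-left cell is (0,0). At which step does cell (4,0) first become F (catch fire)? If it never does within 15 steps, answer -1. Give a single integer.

Step 1: cell (4,0)='T' (+6 fires, +2 burnt)
Step 2: cell (4,0)='F' (+8 fires, +6 burnt)
  -> target ignites at step 2
Step 3: cell (4,0)='.' (+6 fires, +8 burnt)
Step 4: cell (4,0)='.' (+3 fires, +6 burnt)
Step 5: cell (4,0)='.' (+3 fires, +3 burnt)
Step 6: cell (4,0)='.' (+3 fires, +3 burnt)
Step 7: cell (4,0)='.' (+1 fires, +3 burnt)
Step 8: cell (4,0)='.' (+0 fires, +1 burnt)
  fire out at step 8

2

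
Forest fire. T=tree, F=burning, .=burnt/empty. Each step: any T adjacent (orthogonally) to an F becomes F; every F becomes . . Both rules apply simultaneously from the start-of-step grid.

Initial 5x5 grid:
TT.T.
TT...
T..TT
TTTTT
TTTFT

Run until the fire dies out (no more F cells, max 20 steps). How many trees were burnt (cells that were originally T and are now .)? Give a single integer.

Answer: 16

Derivation:
Step 1: +3 fires, +1 burnt (F count now 3)
Step 2: +4 fires, +3 burnt (F count now 4)
Step 3: +3 fires, +4 burnt (F count now 3)
Step 4: +1 fires, +3 burnt (F count now 1)
Step 5: +1 fires, +1 burnt (F count now 1)
Step 6: +1 fires, +1 burnt (F count now 1)
Step 7: +2 fires, +1 burnt (F count now 2)
Step 8: +1 fires, +2 burnt (F count now 1)
Step 9: +0 fires, +1 burnt (F count now 0)
Fire out after step 9
Initially T: 17, now '.': 24
Total burnt (originally-T cells now '.'): 16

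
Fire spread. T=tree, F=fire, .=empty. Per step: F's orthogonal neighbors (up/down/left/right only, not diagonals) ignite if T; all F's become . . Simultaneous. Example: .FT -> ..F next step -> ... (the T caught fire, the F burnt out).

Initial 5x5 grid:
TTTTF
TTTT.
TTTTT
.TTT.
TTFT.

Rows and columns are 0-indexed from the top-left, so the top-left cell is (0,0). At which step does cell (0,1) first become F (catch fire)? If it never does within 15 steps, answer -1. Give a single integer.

Step 1: cell (0,1)='T' (+4 fires, +2 burnt)
Step 2: cell (0,1)='T' (+6 fires, +4 burnt)
Step 3: cell (0,1)='F' (+4 fires, +6 burnt)
  -> target ignites at step 3
Step 4: cell (0,1)='.' (+4 fires, +4 burnt)
Step 5: cell (0,1)='.' (+1 fires, +4 burnt)
Step 6: cell (0,1)='.' (+0 fires, +1 burnt)
  fire out at step 6

3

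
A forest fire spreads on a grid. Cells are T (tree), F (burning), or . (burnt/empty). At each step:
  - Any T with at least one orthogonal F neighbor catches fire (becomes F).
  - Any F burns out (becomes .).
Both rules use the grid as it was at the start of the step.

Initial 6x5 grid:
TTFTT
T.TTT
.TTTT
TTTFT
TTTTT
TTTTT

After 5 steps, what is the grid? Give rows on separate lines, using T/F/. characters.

Step 1: 7 trees catch fire, 2 burn out
  TF.FT
  T.FTT
  .TTFT
  TTF.F
  TTTFT
  TTTTT
Step 2: 9 trees catch fire, 7 burn out
  F...F
  T..FT
  .TF.F
  TF...
  TTF.F
  TTTFT
Step 3: 7 trees catch fire, 9 burn out
  .....
  F...F
  .F...
  F....
  TF...
  TTF.F
Step 4: 2 trees catch fire, 7 burn out
  .....
  .....
  .....
  .....
  F....
  TF...
Step 5: 1 trees catch fire, 2 burn out
  .....
  .....
  .....
  .....
  .....
  F....

.....
.....
.....
.....
.....
F....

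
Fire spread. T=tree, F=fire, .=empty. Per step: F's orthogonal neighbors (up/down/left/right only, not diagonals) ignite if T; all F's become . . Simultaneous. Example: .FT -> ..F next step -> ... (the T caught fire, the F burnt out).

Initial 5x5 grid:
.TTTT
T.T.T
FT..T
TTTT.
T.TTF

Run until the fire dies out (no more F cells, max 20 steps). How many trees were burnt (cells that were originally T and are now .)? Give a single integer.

Answer: 9

Derivation:
Step 1: +4 fires, +2 burnt (F count now 4)
Step 2: +4 fires, +4 burnt (F count now 4)
Step 3: +1 fires, +4 burnt (F count now 1)
Step 4: +0 fires, +1 burnt (F count now 0)
Fire out after step 4
Initially T: 16, now '.': 18
Total burnt (originally-T cells now '.'): 9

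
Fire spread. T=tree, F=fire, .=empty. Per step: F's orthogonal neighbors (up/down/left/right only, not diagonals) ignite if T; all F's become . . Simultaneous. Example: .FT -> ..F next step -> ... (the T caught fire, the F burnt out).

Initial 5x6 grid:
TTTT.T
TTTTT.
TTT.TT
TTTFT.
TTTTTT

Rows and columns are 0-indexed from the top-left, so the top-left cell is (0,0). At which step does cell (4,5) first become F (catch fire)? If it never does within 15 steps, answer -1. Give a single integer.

Step 1: cell (4,5)='T' (+3 fires, +1 burnt)
Step 2: cell (4,5)='T' (+5 fires, +3 burnt)
Step 3: cell (4,5)='F' (+7 fires, +5 burnt)
  -> target ignites at step 3
Step 4: cell (4,5)='.' (+5 fires, +7 burnt)
Step 5: cell (4,5)='.' (+3 fires, +5 burnt)
Step 6: cell (4,5)='.' (+1 fires, +3 burnt)
Step 7: cell (4,5)='.' (+0 fires, +1 burnt)
  fire out at step 7

3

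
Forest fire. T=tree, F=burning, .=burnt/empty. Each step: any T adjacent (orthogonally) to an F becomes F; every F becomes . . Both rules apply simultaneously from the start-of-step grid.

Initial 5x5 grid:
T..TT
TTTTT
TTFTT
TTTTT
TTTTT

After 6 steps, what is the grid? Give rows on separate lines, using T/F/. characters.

Step 1: 4 trees catch fire, 1 burn out
  T..TT
  TTFTT
  TF.FT
  TTFTT
  TTTTT
Step 2: 7 trees catch fire, 4 burn out
  T..TT
  TF.FT
  F...F
  TF.FT
  TTFTT
Step 3: 7 trees catch fire, 7 burn out
  T..FT
  F...F
  .....
  F...F
  TF.FT
Step 4: 4 trees catch fire, 7 burn out
  F...F
  .....
  .....
  .....
  F...F
Step 5: 0 trees catch fire, 4 burn out
  .....
  .....
  .....
  .....
  .....
Step 6: 0 trees catch fire, 0 burn out
  .....
  .....
  .....
  .....
  .....

.....
.....
.....
.....
.....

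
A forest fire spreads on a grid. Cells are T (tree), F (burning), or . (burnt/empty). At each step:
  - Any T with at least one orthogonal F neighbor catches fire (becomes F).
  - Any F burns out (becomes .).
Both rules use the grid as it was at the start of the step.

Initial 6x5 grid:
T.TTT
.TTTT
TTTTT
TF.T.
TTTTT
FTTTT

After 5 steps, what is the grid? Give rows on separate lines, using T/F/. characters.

Step 1: 5 trees catch fire, 2 burn out
  T.TTT
  .TTTT
  TFTTT
  F..T.
  FFTTT
  .FTTT
Step 2: 5 trees catch fire, 5 burn out
  T.TTT
  .FTTT
  F.FTT
  ...T.
  ..FTT
  ..FTT
Step 3: 4 trees catch fire, 5 burn out
  T.TTT
  ..FTT
  ...FT
  ...T.
  ...FT
  ...FT
Step 4: 6 trees catch fire, 4 burn out
  T.FTT
  ...FT
  ....F
  ...F.
  ....F
  ....F
Step 5: 2 trees catch fire, 6 burn out
  T..FT
  ....F
  .....
  .....
  .....
  .....

T..FT
....F
.....
.....
.....
.....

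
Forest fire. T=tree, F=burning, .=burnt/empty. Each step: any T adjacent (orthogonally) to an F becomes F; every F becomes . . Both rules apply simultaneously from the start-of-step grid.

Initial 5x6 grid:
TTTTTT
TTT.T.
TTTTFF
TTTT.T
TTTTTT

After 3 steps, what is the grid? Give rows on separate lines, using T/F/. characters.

Step 1: 3 trees catch fire, 2 burn out
  TTTTTT
  TTT.F.
  TTTF..
  TTTT.F
  TTTTTT
Step 2: 4 trees catch fire, 3 burn out
  TTTTFT
  TTT...
  TTF...
  TTTF..
  TTTTTF
Step 3: 7 trees catch fire, 4 burn out
  TTTF.F
  TTF...
  TF....
  TTF...
  TTTFF.

TTTF.F
TTF...
TF....
TTF...
TTTFF.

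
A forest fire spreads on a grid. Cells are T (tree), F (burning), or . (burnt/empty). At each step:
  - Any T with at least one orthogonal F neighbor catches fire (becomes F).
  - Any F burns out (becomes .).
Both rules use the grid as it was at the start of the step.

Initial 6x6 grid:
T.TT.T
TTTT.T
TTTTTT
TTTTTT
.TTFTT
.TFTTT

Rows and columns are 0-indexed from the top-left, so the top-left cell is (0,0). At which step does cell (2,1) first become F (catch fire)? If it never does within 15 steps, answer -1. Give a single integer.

Step 1: cell (2,1)='T' (+5 fires, +2 burnt)
Step 2: cell (2,1)='T' (+6 fires, +5 burnt)
Step 3: cell (2,1)='T' (+6 fires, +6 burnt)
Step 4: cell (2,1)='F' (+5 fires, +6 burnt)
  -> target ignites at step 4
Step 5: cell (2,1)='.' (+4 fires, +5 burnt)
Step 6: cell (2,1)='.' (+2 fires, +4 burnt)
Step 7: cell (2,1)='.' (+1 fires, +2 burnt)
Step 8: cell (2,1)='.' (+0 fires, +1 burnt)
  fire out at step 8

4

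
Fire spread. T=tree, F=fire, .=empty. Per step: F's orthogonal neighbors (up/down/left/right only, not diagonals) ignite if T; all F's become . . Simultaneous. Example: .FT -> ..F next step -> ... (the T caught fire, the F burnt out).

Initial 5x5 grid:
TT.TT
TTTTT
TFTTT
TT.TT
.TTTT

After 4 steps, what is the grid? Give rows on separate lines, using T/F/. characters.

Step 1: 4 trees catch fire, 1 burn out
  TT.TT
  TFTTT
  F.FTT
  TF.TT
  .TTTT
Step 2: 6 trees catch fire, 4 burn out
  TF.TT
  F.FTT
  ...FT
  F..TT
  .FTTT
Step 3: 5 trees catch fire, 6 burn out
  F..TT
  ...FT
  ....F
  ...FT
  ..FTT
Step 4: 4 trees catch fire, 5 burn out
  ...FT
  ....F
  .....
  ....F
  ...FT

...FT
....F
.....
....F
...FT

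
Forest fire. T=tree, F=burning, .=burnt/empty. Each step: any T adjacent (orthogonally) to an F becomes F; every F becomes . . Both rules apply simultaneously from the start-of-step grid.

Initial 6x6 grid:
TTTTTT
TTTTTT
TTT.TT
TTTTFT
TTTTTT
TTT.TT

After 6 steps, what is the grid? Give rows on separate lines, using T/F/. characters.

Step 1: 4 trees catch fire, 1 burn out
  TTTTTT
  TTTTTT
  TTT.FT
  TTTF.F
  TTTTFT
  TTT.TT
Step 2: 6 trees catch fire, 4 burn out
  TTTTTT
  TTTTFT
  TTT..F
  TTF...
  TTTF.F
  TTT.FT
Step 3: 7 trees catch fire, 6 burn out
  TTTTFT
  TTTF.F
  TTF...
  TF....
  TTF...
  TTT..F
Step 4: 7 trees catch fire, 7 burn out
  TTTF.F
  TTF...
  TF....
  F.....
  TF....
  TTF...
Step 5: 5 trees catch fire, 7 burn out
  TTF...
  TF....
  F.....
  ......
  F.....
  TF....
Step 6: 3 trees catch fire, 5 burn out
  TF....
  F.....
  ......
  ......
  ......
  F.....

TF....
F.....
......
......
......
F.....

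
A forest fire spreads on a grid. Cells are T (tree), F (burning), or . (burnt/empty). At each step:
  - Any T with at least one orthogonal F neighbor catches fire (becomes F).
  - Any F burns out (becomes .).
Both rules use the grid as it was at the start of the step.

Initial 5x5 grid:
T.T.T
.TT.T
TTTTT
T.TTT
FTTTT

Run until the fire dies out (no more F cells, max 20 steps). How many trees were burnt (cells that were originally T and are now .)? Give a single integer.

Answer: 18

Derivation:
Step 1: +2 fires, +1 burnt (F count now 2)
Step 2: +2 fires, +2 burnt (F count now 2)
Step 3: +3 fires, +2 burnt (F count now 3)
Step 4: +4 fires, +3 burnt (F count now 4)
Step 5: +3 fires, +4 burnt (F count now 3)
Step 6: +2 fires, +3 burnt (F count now 2)
Step 7: +1 fires, +2 burnt (F count now 1)
Step 8: +1 fires, +1 burnt (F count now 1)
Step 9: +0 fires, +1 burnt (F count now 0)
Fire out after step 9
Initially T: 19, now '.': 24
Total burnt (originally-T cells now '.'): 18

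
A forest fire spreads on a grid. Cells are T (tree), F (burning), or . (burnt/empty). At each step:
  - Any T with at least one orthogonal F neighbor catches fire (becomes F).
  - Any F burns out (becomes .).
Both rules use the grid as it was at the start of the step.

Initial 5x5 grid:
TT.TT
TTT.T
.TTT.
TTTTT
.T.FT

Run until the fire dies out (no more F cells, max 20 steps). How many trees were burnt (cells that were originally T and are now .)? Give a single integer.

Answer: 15

Derivation:
Step 1: +2 fires, +1 burnt (F count now 2)
Step 2: +3 fires, +2 burnt (F count now 3)
Step 3: +2 fires, +3 burnt (F count now 2)
Step 4: +4 fires, +2 burnt (F count now 4)
Step 5: +1 fires, +4 burnt (F count now 1)
Step 6: +2 fires, +1 burnt (F count now 2)
Step 7: +1 fires, +2 burnt (F count now 1)
Step 8: +0 fires, +1 burnt (F count now 0)
Fire out after step 8
Initially T: 18, now '.': 22
Total burnt (originally-T cells now '.'): 15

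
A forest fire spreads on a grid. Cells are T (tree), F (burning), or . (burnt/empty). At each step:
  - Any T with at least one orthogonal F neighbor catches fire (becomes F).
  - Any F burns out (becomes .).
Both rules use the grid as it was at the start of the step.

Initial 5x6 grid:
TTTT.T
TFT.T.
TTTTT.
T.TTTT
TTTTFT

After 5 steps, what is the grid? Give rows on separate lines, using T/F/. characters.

Step 1: 7 trees catch fire, 2 burn out
  TFTT.T
  F.F.T.
  TFTTT.
  T.TTFT
  TTTF.F
Step 2: 8 trees catch fire, 7 burn out
  F.FT.T
  ....T.
  F.FTF.
  T.TF.F
  TTF...
Step 3: 6 trees catch fire, 8 burn out
  ...F.T
  ....F.
  ...F..
  F.F...
  TF....
Step 4: 1 trees catch fire, 6 burn out
  .....T
  ......
  ......
  ......
  F.....
Step 5: 0 trees catch fire, 1 burn out
  .....T
  ......
  ......
  ......
  ......

.....T
......
......
......
......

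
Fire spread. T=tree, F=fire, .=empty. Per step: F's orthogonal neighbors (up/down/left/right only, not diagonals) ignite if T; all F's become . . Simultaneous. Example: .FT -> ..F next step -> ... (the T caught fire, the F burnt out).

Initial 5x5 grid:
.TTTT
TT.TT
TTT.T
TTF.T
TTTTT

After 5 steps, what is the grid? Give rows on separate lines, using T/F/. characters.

Step 1: 3 trees catch fire, 1 burn out
  .TTTT
  TT.TT
  TTF.T
  TF..T
  TTFTT
Step 2: 4 trees catch fire, 3 burn out
  .TTTT
  TT.TT
  TF..T
  F...T
  TF.FT
Step 3: 4 trees catch fire, 4 burn out
  .TTTT
  TF.TT
  F...T
  ....T
  F...F
Step 4: 3 trees catch fire, 4 burn out
  .FTTT
  F..TT
  ....T
  ....F
  .....
Step 5: 2 trees catch fire, 3 burn out
  ..FTT
  ...TT
  ....F
  .....
  .....

..FTT
...TT
....F
.....
.....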